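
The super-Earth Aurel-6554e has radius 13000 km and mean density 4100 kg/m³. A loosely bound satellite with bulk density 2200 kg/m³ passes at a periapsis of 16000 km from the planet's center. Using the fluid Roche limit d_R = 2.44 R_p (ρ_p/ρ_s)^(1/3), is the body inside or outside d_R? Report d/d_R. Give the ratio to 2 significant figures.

d_R = 2.44 × (13000 km) × (4100/2200)^(1/3) = 39030 km
d/d_R = (16000) / (39030) = 0.41
Since d/d_R < 1, the body is inside the Roche limit.

inside; d/d_R ≈ 0.41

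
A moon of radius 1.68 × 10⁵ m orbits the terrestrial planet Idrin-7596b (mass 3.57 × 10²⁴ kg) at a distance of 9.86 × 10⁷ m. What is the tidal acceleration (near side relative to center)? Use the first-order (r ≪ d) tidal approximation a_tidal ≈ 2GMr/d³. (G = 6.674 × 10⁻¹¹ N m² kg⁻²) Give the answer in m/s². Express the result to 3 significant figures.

Since r ≪ d, expand the inverse-square field across one radius to get the leading 2GMr/d³ term.
Δg = 2GMr/d³
   = 2 × (6.674 × 10⁻¹¹) × (3.57 × 10²⁴) × (1.68 × 10⁵) / (9.86 × 10⁷)³
   = 8.35 × 10⁻⁵ m/s²

8.35 × 10⁻⁵ m/s²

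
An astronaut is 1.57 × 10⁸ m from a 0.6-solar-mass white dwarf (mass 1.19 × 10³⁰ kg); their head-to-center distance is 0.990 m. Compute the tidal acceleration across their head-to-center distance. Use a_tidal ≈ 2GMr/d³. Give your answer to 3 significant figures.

Since r ≪ d, expand the inverse-square field across one radius to get the leading 2GMr/d³ term.
a_tidal = 2GMr/d³
        = 2 × (6.674 × 10⁻¹¹) × (1.19 × 10³⁰) × (0.990) / (1.57 × 10⁸)³
        = 4.06 × 10⁻⁵ m/s²

4.06 × 10⁻⁵ m/s²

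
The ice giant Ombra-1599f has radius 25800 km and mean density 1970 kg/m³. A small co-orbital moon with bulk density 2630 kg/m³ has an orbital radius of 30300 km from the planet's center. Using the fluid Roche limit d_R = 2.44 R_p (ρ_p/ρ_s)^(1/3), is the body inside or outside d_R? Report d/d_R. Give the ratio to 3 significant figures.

d_R = 2.44 × (25800 km) × (1970/2630)^(1/3) = 57170 km
d/d_R = (30300) / (57170) = 0.530
Since d/d_R < 1, the body is inside the Roche limit.

inside; d/d_R ≈ 0.530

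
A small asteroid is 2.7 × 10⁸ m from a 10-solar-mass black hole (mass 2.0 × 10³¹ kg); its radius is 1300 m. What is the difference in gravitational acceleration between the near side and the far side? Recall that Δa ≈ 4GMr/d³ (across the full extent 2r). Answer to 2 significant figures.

3.5 × 10⁻¹ m/s²

a_tidal = 4GMr/d³
        = 4 × (6.674 × 10⁻¹¹) × (2.0 × 10³¹) × (1300) / (2.7 × 10⁸)³
        = 3.5 × 10⁻¹ m/s²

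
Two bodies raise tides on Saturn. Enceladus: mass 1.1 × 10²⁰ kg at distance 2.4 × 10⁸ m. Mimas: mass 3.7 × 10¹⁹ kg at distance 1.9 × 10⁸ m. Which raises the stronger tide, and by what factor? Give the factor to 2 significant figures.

Tidal stretch scales as M/d³; compute that for each body.
Enceladus: (1.1 × 10²⁰) / (2.4 × 10⁸)³ = 7.957 × 10⁻⁶
Mimas: (3.7 × 10¹⁹) / (1.9 × 10⁸)³ = 5.394 × 10⁻⁶
Ratio (larger/smaller) = 1.5

Enceladus, by a factor of ≈ 1.5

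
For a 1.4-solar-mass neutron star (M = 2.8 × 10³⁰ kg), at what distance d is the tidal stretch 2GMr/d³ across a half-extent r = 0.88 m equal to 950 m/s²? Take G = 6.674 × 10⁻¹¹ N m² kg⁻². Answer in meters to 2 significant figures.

7.0 × 10⁵ m

2GMr/d³ = a_tidal  ⇒  d = (2GMr / a_tidal)^(1/3)
d = (2 × 6.674×10⁻¹¹ × (2.8 × 10³⁰) × (0.88) / (950))^(1/3)
  = 7.0 × 10⁵ m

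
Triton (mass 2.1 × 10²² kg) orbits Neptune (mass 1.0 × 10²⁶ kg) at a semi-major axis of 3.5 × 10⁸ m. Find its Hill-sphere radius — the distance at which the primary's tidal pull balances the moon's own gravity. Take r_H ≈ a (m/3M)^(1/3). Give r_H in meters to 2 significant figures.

r_H ≈ a (m/3M)^(1/3)
    = (3.5 × 10⁸) × (2.1 × 10²² / (3 × 1.0 × 10²⁶))^(1/3)
    = 1.4 × 10⁷ m

1.4 × 10⁷ m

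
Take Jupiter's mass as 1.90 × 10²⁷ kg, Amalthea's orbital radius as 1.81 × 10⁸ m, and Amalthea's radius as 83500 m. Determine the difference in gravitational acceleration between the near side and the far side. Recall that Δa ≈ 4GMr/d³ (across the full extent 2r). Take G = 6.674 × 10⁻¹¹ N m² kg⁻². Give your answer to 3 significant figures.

7.14 × 10⁻³ m/s²

Δg = 4GMr/d³
   = 4 × (6.674 × 10⁻¹¹) × (1.90 × 10²⁷) × (83500) / (1.81 × 10⁸)³
   = 7.14 × 10⁻³ m/s²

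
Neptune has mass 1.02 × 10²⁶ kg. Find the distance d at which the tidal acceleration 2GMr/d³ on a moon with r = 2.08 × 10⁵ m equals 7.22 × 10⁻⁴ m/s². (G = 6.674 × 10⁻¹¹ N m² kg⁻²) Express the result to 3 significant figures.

1.58 × 10⁸ m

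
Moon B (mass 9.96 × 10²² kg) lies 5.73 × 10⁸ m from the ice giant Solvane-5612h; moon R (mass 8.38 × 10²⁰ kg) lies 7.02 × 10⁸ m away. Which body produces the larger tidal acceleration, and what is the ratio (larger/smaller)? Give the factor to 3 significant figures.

The tide-raising term goes as M/d³ (the gradient of a 1/d² field).
Moon B: (9.96 × 10²²) / (5.73 × 10⁸)³ = 5.294 × 10⁻⁴
Moon R: (8.38 × 10²⁰) / (7.02 × 10⁸)³ = 2.422 × 10⁻⁶
Ratio (larger/smaller) = 219

Moon B, by a factor of ≈ 219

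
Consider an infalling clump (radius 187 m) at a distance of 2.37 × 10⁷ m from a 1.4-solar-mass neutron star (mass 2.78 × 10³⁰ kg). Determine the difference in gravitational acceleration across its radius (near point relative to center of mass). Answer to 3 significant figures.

5.21 m/s²

a_tidal = 2GMr/d³
        = 2 × (6.674 × 10⁻¹¹) × (2.78 × 10³⁰) × (187) / (2.37 × 10⁷)³
        = 5.21 m/s²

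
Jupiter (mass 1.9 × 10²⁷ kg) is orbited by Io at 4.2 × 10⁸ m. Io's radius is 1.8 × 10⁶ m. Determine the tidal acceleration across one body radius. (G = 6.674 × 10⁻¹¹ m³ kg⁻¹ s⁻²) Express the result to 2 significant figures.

6.2 × 10⁻³ m/s²

Δa = 2GMr/d³
   = 2 × (6.674 × 10⁻¹¹) × (1.9 × 10²⁷) × (1.8 × 10⁶) / (4.2 × 10⁸)³
   = 6.2 × 10⁻³ m/s²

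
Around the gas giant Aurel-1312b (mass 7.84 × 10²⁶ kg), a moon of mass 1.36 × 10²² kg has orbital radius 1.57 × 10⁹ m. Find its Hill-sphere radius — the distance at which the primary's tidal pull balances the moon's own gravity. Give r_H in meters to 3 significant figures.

r_H ≈ a (m/3M)^(1/3)
    = (1.57 × 10⁹) × (1.36 × 10²² / (3 × 7.84 × 10²⁶))^(1/3)
    = 2.82 × 10⁷ m

2.82 × 10⁷ m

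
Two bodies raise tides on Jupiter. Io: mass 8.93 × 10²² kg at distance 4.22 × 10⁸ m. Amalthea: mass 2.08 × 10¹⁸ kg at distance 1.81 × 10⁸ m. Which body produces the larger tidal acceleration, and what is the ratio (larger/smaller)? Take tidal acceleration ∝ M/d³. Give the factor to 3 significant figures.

Compare M/d³ for the two perturbers:
Io: (8.93 × 10²²) / (4.22 × 10⁸)³ = 1.188 × 10⁻³
Amalthea: (2.08 × 10¹⁸) / (1.81 × 10⁸)³ = 3.508 × 10⁻⁷
Ratio (larger/smaller) = 3390

Io, by a factor of ≈ 3390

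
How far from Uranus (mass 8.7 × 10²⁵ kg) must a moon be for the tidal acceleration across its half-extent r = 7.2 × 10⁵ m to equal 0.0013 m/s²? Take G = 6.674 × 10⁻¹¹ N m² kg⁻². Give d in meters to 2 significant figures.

1.9 × 10⁸ m

2GMr/d³ = a_tidal  ⇒  d = (2GMr / a_tidal)^(1/3)
d = (2 × 6.674×10⁻¹¹ × (8.7 × 10²⁵) × (7.2 × 10⁵) / (0.0013))^(1/3)
  = 1.9 × 10⁸ m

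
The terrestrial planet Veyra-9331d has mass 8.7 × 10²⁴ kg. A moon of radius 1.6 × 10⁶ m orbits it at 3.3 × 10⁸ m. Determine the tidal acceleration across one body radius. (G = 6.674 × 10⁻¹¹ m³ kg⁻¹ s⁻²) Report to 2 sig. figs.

The tidal stretch is the gradient of GM/d² times the body's extent r, hence the 1/d³ dependence.
a_tidal = 2GMr/d³
        = 2 × (6.674 × 10⁻¹¹) × (8.7 × 10²⁴) × (1.6 × 10⁶) / (3.3 × 10⁸)³
        = 5.2 × 10⁻⁵ m/s²

5.2 × 10⁻⁵ m/s²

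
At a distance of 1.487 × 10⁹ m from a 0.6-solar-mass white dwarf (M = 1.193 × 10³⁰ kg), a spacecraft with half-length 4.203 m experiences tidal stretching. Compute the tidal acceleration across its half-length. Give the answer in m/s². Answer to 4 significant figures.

a_tidal = 2GMr/d³
        = 2 × (6.674 × 10⁻¹¹) × (1.193 × 10³⁰) × (4.203) / (1.487 × 10⁹)³
        = 2.036 × 10⁻⁷ m/s²

2.036 × 10⁻⁷ m/s²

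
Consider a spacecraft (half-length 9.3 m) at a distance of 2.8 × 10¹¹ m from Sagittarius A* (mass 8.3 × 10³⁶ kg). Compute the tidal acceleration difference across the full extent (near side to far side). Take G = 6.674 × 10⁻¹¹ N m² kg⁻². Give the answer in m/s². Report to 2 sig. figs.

9.4 × 10⁻⁷ m/s²

a_tidal = 4GMr/d³
        = 4 × (6.674 × 10⁻¹¹) × (8.3 × 10³⁶) × (9.3) / (2.8 × 10¹¹)³
        = 9.4 × 10⁻⁷ m/s²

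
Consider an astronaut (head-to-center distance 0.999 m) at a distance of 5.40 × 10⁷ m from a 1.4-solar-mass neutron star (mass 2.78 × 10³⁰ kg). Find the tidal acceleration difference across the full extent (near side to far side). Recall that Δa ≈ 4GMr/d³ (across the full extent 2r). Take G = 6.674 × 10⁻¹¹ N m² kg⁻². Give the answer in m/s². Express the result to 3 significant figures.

4.71 × 10⁻³ m/s²

Δa = 4GMr/d³
   = 4 × (6.674 × 10⁻¹¹) × (2.78 × 10³⁰) × (0.999) / (5.40 × 10⁷)³
   = 4.71 × 10⁻³ m/s²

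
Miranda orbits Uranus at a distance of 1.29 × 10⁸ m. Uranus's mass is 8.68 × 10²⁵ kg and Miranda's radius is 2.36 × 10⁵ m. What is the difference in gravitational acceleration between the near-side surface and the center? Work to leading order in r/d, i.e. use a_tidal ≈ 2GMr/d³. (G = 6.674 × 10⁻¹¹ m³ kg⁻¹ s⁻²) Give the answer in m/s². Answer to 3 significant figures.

Δg = 2GMr/d³
   = 2 × (6.674 × 10⁻¹¹) × (8.68 × 10²⁵) × (2.36 × 10⁵) / (1.29 × 10⁸)³
   = 1.27 × 10⁻³ m/s²

1.27 × 10⁻³ m/s²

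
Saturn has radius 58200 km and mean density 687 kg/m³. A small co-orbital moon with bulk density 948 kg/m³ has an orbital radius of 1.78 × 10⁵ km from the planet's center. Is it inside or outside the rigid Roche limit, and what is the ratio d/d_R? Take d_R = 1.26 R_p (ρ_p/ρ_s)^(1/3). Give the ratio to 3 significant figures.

d_R = 1.26 × (58200 km) × (687/948)^(1/3) = 65870 km
d/d_R = (1.78 × 10⁵) / (65870) = 2.70
Since d/d_R > 1, the body is outside the Roche limit.

outside; d/d_R ≈ 2.70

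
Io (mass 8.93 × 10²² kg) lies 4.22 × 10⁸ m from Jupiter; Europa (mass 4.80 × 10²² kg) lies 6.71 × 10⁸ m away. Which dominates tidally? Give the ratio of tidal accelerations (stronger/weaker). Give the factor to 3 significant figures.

Io, by a factor of ≈ 7.48

Tidal acceleration ∝ M/d³, so compare M/d³ for each.
Io: (8.93 × 10²²) / (4.22 × 10⁸)³ = 1.188 × 10⁻³
Europa: (4.80 × 10²²) / (6.71 × 10⁸)³ = 1.589 × 10⁻⁴
Ratio (larger/smaller) = 7.48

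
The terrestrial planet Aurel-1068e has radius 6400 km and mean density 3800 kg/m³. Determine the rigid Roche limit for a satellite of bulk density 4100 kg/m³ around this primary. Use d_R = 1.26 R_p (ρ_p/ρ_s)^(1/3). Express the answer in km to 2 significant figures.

d_R = 1.26 × 6400 km × (3800/4100)^(1/3)
    = 7900 km

7900 km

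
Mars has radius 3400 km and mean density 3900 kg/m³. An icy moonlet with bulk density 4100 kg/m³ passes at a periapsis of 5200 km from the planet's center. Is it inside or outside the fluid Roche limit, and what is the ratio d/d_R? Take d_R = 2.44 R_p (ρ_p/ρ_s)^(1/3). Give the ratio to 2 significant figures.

d_R = 2.44 × (3400 km) × (3900/4100)^(1/3) = 8159 km
d/d_R = (5200) / (8159) = 0.64
Since d/d_R < 1, the body is inside the Roche limit.

inside; d/d_R ≈ 0.64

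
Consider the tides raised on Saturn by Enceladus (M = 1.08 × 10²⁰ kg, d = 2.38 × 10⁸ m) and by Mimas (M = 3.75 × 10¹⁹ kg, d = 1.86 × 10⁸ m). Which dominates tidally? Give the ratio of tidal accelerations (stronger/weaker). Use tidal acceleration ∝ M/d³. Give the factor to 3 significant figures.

Tidal stretch scales as M/d³; compute that for each body.
Enceladus: (1.08 × 10²⁰) / (2.38 × 10⁸)³ = 8.011 × 10⁻⁶
Mimas: (3.75 × 10¹⁹) / (1.86 × 10⁸)³ = 5.828 × 10⁻⁶
Ratio (larger/smaller) = 1.37

Enceladus, by a factor of ≈ 1.37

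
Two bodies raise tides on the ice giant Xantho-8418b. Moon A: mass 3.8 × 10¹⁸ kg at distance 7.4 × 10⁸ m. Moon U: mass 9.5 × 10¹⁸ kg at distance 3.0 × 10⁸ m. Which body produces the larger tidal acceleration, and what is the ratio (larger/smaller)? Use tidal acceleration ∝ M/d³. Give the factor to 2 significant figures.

Moon U, by a factor of ≈ 38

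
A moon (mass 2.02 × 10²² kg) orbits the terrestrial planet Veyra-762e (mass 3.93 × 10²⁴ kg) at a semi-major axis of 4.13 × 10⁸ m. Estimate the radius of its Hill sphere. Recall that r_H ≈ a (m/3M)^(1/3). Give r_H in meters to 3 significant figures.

r_H ≈ a (m/3M)^(1/3)
    = (4.13 × 10⁸) × (2.02 × 10²² / (3 × 3.93 × 10²⁴))^(1/3)
    = 4.94 × 10⁷ m

4.94 × 10⁷ m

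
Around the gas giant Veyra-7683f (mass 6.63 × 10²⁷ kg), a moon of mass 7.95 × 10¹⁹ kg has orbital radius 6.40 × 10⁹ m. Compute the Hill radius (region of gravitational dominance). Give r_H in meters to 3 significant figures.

r_H ≈ a (m/3M)^(1/3)
    = (6.40 × 10⁹) × (7.95 × 10¹⁹ / (3 × 6.63 × 10²⁷))^(1/3)
    = 1.02 × 10⁷ m

1.02 × 10⁷ m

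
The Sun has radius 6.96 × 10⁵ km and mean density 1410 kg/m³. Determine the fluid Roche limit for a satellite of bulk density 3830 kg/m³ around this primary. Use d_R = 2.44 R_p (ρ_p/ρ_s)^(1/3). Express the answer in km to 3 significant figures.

d_R = 2.44 × 6.96 × 10⁵ km × (1410/3830)^(1/3)
    = 1.22 × 10⁶ km

1.22 × 10⁶ km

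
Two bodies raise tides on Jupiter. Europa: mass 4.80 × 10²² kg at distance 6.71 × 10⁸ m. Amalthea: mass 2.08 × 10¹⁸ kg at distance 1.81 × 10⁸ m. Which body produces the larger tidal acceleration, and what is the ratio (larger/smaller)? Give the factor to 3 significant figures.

Europa, by a factor of ≈ 453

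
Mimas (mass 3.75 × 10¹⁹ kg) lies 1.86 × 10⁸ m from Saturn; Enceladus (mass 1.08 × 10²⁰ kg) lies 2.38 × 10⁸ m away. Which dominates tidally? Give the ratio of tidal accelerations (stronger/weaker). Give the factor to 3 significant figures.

Tidal acceleration ∝ M/d³, so compare M/d³ for each.
Mimas: (3.75 × 10¹⁹) / (1.86 × 10⁸)³ = 5.828 × 10⁻⁶
Enceladus: (1.08 × 10²⁰) / (2.38 × 10⁸)³ = 8.011 × 10⁻⁶
Ratio (larger/smaller) = 1.37

Enceladus, by a factor of ≈ 1.37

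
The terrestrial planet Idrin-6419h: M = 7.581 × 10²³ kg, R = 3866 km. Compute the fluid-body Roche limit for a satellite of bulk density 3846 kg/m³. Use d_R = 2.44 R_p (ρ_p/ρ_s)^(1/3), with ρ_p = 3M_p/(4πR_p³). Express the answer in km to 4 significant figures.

8809 km

ρ_p = 3M_p/(4πR_p³) = 3 × (7.581 × 10²³) / (4π × (3.866 × 10⁶ m)³) = 3132 kg/m³
d_R = 2.44 × 3866 km × (3132/3846)^(1/3)
    = 8809 km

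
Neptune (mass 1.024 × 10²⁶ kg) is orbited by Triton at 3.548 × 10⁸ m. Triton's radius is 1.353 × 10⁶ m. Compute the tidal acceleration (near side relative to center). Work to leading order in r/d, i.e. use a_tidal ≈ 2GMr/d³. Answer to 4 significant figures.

a_tidal = 2GMr/d³
        = 2 × (6.674 × 10⁻¹¹) × (1.024 × 10²⁶) × (1.353 × 10⁶) / (3.548 × 10⁸)³
        = 4.141 × 10⁻⁴ m/s²

4.141 × 10⁻⁴ m/s²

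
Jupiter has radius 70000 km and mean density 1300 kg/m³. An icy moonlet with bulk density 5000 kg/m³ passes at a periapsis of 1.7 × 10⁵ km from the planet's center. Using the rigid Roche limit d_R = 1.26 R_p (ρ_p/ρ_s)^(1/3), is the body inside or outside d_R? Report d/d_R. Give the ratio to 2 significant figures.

d_R = 1.26 × (70000 km) × (1300/5000)^(1/3) = 56290 km
d/d_R = (1.7 × 10⁵) / (56290) = 3.0
Since d/d_R > 1, the body is outside the Roche limit.

outside; d/d_R ≈ 3.0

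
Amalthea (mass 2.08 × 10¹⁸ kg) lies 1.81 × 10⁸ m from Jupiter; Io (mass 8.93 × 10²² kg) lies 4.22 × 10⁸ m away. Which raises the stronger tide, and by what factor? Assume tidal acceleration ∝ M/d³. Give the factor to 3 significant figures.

Io, by a factor of ≈ 3390

The tide-raising term goes as M/d³ (the gradient of a 1/d² field).
Amalthea: (2.08 × 10¹⁸) / (1.81 × 10⁸)³ = 3.508 × 10⁻⁷
Io: (8.93 × 10²²) / (4.22 × 10⁸)³ = 1.188 × 10⁻³
Ratio (larger/smaller) = 3390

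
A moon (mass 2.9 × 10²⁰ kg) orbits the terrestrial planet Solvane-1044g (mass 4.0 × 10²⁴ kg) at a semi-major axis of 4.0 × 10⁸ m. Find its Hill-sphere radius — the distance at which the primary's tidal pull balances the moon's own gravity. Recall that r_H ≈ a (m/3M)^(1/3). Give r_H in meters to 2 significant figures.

r_H ≈ a (m/3M)^(1/3)
    = (4.0 × 10⁸) × (2.9 × 10²⁰ / (3 × 4.0 × 10²⁴))^(1/3)
    = 1.2 × 10⁷ m

1.2 × 10⁷ m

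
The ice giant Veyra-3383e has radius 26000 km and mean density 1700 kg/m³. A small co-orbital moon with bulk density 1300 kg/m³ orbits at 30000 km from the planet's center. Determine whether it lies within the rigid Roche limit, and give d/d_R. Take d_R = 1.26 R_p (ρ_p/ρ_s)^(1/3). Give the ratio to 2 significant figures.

inside; d/d_R ≈ 0.84

d_R = 1.26 × (26000 km) × (1700/1300)^(1/3) = 35820 km
d/d_R = (30000) / (35820) = 0.84
Since d/d_R < 1, the body is inside the Roche limit.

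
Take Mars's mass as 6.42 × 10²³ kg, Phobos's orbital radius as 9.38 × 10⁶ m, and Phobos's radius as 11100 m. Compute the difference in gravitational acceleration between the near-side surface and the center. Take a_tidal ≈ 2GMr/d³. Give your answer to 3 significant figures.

1.15 × 10⁻³ m/s²

Since r ≪ d, expand the inverse-square field across one radius to get the leading 2GMr/d³ term.
a_tidal = 2GMr/d³
        = 2 × (6.674 × 10⁻¹¹) × (6.42 × 10²³) × (11100) / (9.38 × 10⁶)³
        = 1.15 × 10⁻³ m/s²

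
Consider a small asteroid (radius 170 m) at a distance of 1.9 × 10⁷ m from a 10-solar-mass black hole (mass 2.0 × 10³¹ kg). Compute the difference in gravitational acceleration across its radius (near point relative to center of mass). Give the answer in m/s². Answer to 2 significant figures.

Δa = 2GMr/d³
   = 2 × (6.674 × 10⁻¹¹) × (2.0 × 10³¹) × (170) / (1.9 × 10⁷)³
   = 6.6 × 10¹ m/s²

6.6 × 10¹ m/s²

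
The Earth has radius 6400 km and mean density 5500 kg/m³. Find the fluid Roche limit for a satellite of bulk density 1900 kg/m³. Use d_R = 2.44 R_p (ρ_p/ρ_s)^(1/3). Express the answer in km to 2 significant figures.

d_R = 2.44 × 6400 km × (5500/1900)^(1/3)
    = 22000 km

22000 km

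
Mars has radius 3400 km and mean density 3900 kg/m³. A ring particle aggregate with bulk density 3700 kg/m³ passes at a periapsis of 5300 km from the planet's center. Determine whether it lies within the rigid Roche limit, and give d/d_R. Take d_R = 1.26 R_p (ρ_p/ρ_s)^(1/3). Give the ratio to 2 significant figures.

outside; d/d_R ≈ 1.2

d_R = 1.26 × (3400 km) × (3900/3700)^(1/3) = 4360 km
d/d_R = (5300) / (4360) = 1.2
Since d/d_R > 1, the body is outside the Roche limit.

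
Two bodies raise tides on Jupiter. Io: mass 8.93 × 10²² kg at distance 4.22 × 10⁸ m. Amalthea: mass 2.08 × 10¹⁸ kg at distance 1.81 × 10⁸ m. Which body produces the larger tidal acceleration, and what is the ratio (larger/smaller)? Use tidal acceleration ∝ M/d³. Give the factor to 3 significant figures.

The tide-raising term goes as M/d³ (the gradient of a 1/d² field).
Io: (8.93 × 10²²) / (4.22 × 10⁸)³ = 1.188 × 10⁻³
Amalthea: (2.08 × 10¹⁸) / (1.81 × 10⁸)³ = 3.508 × 10⁻⁷
Ratio (larger/smaller) = 3390

Io, by a factor of ≈ 3390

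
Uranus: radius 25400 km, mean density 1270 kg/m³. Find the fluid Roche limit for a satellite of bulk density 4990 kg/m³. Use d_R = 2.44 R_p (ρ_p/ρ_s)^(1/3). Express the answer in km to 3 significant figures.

39300 km

d_R = 2.44 × 25400 km × (1270/4990)^(1/3)
    = 39300 km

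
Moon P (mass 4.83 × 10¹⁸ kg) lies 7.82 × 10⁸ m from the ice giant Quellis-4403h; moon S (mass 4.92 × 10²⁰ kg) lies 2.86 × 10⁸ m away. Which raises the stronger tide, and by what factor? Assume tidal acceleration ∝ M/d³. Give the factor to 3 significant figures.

Compare M/d³ for the two perturbers:
Moon P: (4.83 × 10¹⁸) / (7.82 × 10⁸)³ = 1.010 × 10⁻⁸
Moon S: (4.92 × 10²⁰) / (2.86 × 10⁸)³ = 2.103 × 10⁻⁵
Ratio (larger/smaller) = 2080

Moon S, by a factor of ≈ 2080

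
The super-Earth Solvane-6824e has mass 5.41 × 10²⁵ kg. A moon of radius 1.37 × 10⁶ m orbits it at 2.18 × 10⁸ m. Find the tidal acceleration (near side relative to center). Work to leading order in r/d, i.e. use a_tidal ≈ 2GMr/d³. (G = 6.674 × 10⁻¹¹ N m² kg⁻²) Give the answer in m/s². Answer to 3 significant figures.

9.55 × 10⁻⁴ m/s²

a_tidal = 2GMr/d³
        = 2 × (6.674 × 10⁻¹¹) × (5.41 × 10²⁵) × (1.37 × 10⁶) / (2.18 × 10⁸)³
        = 9.55 × 10⁻⁴ m/s²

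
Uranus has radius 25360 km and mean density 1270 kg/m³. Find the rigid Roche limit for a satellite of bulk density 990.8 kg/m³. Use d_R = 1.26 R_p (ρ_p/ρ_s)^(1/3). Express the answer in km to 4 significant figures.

34710 km

d_R = 1.26 × 25360 km × (1270/990.8)^(1/3)
    = 34710 km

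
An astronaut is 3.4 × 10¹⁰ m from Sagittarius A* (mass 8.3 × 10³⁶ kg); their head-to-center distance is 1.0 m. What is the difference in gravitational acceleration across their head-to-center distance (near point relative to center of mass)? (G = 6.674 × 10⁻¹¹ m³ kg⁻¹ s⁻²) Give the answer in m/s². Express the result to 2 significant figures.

Δg = 2GMr/d³
   = 2 × (6.674 × 10⁻¹¹) × (8.3 × 10³⁶) × (1.0) / (3.4 × 10¹⁰)³
   = 2.8 × 10⁻⁵ m/s²

2.8 × 10⁻⁵ m/s²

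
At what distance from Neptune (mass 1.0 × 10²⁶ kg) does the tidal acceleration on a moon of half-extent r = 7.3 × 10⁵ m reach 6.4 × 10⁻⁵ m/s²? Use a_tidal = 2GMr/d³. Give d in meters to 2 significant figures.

5.3 × 10⁸ m

2GMr/d³ = a_tidal  ⇒  d = (2GMr / a_tidal)^(1/3)
d = (2 × 6.674×10⁻¹¹ × (1.0 × 10²⁶) × (7.3 × 10⁵) / (6.4 × 10⁻⁵))^(1/3)
  = 5.3 × 10⁸ m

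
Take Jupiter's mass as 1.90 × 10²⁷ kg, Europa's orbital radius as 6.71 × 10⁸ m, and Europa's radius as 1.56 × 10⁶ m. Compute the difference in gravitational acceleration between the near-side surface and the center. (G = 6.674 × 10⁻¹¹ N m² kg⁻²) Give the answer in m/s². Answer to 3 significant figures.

1.31 × 10⁻³ m/s²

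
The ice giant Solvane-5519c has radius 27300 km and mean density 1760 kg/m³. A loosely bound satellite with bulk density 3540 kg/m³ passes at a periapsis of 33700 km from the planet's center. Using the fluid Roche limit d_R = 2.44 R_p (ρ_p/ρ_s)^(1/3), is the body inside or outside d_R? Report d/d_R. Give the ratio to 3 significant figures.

inside; d/d_R ≈ 0.639

d_R = 2.44 × (27300 km) × (1760/3540)^(1/3) = 52770 km
d/d_R = (33700) / (52770) = 0.639
Since d/d_R < 1, the body is inside the Roche limit.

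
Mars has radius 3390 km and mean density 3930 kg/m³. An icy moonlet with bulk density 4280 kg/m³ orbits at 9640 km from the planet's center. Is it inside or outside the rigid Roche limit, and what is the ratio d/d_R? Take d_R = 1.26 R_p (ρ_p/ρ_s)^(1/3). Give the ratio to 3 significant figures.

outside; d/d_R ≈ 2.32

d_R = 1.26 × (3390 km) × (3930/4280)^(1/3) = 4152 km
d/d_R = (9640) / (4152) = 2.32
Since d/d_R > 1, the body is outside the Roche limit.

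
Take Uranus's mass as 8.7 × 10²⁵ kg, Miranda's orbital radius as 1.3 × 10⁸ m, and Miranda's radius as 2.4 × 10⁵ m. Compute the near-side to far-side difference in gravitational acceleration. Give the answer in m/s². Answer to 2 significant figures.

2.5 × 10⁻³ m/s²

Δa = 4GMr/d³
   = 4 × (6.674 × 10⁻¹¹) × (8.7 × 10²⁵) × (2.4 × 10⁵) / (1.3 × 10⁸)³
   = 2.5 × 10⁻³ m/s²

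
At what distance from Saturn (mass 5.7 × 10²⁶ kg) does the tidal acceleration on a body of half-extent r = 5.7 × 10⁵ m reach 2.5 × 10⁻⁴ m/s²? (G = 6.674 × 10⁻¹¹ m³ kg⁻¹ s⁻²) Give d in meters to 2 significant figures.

2GMr/d³ = a_tidal  ⇒  d = (2GMr / a_tidal)^(1/3)
d = (2 × 6.674×10⁻¹¹ × (5.7 × 10²⁶) × (5.7 × 10⁵) / (2.5 × 10⁻⁴))^(1/3)
  = 5.6 × 10⁸ m

5.6 × 10⁸ m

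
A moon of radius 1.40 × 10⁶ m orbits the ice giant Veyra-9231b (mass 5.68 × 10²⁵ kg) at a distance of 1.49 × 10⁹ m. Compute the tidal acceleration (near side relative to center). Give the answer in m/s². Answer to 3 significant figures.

3.21 × 10⁻⁶ m/s²

Δa = 2GMr/d³
   = 2 × (6.674 × 10⁻¹¹) × (5.68 × 10²⁵) × (1.40 × 10⁶) / (1.49 × 10⁹)³
   = 3.21 × 10⁻⁶ m/s²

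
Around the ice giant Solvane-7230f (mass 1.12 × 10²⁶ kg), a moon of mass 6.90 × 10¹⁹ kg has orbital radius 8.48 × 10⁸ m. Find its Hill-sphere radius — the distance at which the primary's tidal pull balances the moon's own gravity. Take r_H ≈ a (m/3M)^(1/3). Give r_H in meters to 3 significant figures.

r_H ≈ a (m/3M)^(1/3)
    = (8.48 × 10⁸) × (6.90 × 10¹⁹ / (3 × 1.12 × 10²⁶))^(1/3)
    = 5.00 × 10⁶ m

5.00 × 10⁶ m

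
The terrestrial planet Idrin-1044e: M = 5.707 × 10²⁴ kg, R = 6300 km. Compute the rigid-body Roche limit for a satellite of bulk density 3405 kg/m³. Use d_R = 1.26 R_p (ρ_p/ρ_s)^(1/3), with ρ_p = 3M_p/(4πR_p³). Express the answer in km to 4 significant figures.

ρ_p = 3M_p/(4πR_p³) = 3 × (5.707 × 10²⁴) / (4π × (6.300 × 10⁶ m)³) = 5449 kg/m³
d_R = 1.26 × 6300 km × (5449/3405)^(1/3)
    = 9285 km

9285 km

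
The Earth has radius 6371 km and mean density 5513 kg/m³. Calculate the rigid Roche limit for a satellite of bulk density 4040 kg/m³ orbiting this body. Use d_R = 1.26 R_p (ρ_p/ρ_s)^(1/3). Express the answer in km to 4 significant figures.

d_R = 1.26 × 6371 km × (5513/4040)^(1/3)
    = 8904 km

8904 km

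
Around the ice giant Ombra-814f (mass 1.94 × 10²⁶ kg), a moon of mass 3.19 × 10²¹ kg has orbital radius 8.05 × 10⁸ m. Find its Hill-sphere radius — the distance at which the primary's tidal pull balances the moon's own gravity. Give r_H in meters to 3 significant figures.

1.42 × 10⁷ m

r_H ≈ a (m/3M)^(1/3)
    = (8.05 × 10⁸) × (3.19 × 10²¹ / (3 × 1.94 × 10²⁶))^(1/3)
    = 1.42 × 10⁷ m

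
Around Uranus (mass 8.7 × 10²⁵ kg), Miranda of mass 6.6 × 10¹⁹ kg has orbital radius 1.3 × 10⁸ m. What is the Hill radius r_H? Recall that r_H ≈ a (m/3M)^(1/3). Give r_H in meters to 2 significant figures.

r_H ≈ a (m/3M)^(1/3)
    = (1.3 × 10⁸) × (6.6 × 10¹⁹ / (3 × 8.7 × 10²⁵))^(1/3)
    = 8.2 × 10⁵ m

8.2 × 10⁵ m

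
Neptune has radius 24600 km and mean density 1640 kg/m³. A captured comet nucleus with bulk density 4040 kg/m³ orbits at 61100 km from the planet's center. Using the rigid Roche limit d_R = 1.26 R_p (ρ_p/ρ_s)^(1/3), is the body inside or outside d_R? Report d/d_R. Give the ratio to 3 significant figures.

d_R = 1.26 × (24600 km) × (1640/4040)^(1/3) = 22950 km
d/d_R = (61100) / (22950) = 2.66
Since d/d_R > 1, the body is outside the Roche limit.

outside; d/d_R ≈ 2.66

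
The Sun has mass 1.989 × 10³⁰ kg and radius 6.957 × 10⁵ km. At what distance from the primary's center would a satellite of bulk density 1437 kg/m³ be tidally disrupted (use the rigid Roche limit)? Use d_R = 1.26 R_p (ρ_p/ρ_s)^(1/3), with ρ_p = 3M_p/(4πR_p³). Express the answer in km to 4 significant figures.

8.711 × 10⁵ km

ρ_p = 3M_p/(4πR_p³) = 3 × (1.989 × 10³⁰) / (4π × (6.957 × 10⁸ m)³) = 1410 kg/m³
d_R = 1.26 × 6.957 × 10⁵ km × (1410/1437)^(1/3)
    = 8.711 × 10⁵ km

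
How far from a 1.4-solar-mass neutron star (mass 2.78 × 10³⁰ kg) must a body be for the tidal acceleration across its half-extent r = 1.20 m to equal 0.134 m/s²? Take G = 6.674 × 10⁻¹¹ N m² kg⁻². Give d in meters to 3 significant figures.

2GMr/d³ = a_tidal  ⇒  d = (2GMr / a_tidal)^(1/3)
d = (2 × 6.674×10⁻¹¹ × (2.78 × 10³⁰) × (1.20) / (0.134))^(1/3)
  = 1.49 × 10⁷ m

1.49 × 10⁷ m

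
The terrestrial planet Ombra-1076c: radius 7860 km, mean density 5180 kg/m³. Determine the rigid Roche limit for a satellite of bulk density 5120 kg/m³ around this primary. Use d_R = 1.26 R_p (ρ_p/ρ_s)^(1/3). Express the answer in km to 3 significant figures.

9940 km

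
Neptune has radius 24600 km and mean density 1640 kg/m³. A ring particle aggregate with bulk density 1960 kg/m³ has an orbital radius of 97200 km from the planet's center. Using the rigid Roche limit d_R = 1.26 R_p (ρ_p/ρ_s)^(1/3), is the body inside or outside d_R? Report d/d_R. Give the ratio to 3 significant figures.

outside; d/d_R ≈ 3.33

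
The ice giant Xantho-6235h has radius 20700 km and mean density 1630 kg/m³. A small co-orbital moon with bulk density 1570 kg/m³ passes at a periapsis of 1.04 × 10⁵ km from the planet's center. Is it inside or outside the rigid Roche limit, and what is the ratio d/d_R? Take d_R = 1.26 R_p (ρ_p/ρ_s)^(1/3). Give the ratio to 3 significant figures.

d_R = 1.26 × (20700 km) × (1630/1570)^(1/3) = 26410 km
d/d_R = (1.04 × 10⁵) / (26410) = 3.94
Since d/d_R > 1, the body is outside the Roche limit.

outside; d/d_R ≈ 3.94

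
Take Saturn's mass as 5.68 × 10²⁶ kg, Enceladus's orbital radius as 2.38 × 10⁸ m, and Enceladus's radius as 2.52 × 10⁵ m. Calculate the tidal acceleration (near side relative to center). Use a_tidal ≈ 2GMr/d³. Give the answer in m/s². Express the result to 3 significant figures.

a_tidal = 2GMr/d³
        = 2 × (6.674 × 10⁻¹¹) × (5.68 × 10²⁶) × (2.52 × 10⁵) / (2.38 × 10⁸)³
        = 1.42 × 10⁻³ m/s²

1.42 × 10⁻³ m/s²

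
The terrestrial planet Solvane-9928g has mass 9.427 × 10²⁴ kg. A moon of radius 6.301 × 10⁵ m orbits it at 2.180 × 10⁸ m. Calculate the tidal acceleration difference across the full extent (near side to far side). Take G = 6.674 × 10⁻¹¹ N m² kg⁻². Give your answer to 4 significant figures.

1.531 × 10⁻⁴ m/s²

a_tidal = 4GMr/d³
        = 4 × (6.674 × 10⁻¹¹) × (9.427 × 10²⁴) × (6.301 × 10⁵) / (2.180 × 10⁸)³
        = 1.531 × 10⁻⁴ m/s²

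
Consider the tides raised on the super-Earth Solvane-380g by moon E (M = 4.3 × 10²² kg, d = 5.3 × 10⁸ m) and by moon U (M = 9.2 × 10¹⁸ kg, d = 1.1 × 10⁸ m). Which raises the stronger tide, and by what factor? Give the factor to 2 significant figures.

Moon E, by a factor of ≈ 42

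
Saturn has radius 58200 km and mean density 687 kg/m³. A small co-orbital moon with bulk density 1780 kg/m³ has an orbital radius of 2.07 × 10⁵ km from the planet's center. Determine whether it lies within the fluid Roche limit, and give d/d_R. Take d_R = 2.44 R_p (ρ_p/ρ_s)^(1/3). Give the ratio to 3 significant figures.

d_R = 2.44 × (58200 km) × (687/1780)^(1/3) = 1.034 × 10⁵ km
d/d_R = (2.07 × 10⁵) / (1.034 × 10⁵) = 2.00
Since d/d_R > 1, the body is outside the Roche limit.

outside; d/d_R ≈ 2.00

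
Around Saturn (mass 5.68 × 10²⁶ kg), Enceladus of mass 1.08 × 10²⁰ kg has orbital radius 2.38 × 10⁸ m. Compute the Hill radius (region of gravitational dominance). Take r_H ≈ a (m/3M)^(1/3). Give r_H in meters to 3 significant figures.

9.49 × 10⁵ m

r_H ≈ a (m/3M)^(1/3)
    = (2.38 × 10⁸) × (1.08 × 10²⁰ / (3 × 5.68 × 10²⁶))^(1/3)
    = 9.49 × 10⁵ m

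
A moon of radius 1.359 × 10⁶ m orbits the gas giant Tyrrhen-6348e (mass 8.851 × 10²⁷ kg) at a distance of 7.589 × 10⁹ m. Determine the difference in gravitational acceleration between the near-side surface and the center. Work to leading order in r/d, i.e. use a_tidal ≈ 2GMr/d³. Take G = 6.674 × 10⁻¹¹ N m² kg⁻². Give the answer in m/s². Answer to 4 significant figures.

Δg = 2GMr/d³
   = 2 × (6.674 × 10⁻¹¹) × (8.851 × 10²⁷) × (1.359 × 10⁶) / (7.589 × 10⁹)³
   = 3.673 × 10⁻⁶ m/s²

3.673 × 10⁻⁶ m/s²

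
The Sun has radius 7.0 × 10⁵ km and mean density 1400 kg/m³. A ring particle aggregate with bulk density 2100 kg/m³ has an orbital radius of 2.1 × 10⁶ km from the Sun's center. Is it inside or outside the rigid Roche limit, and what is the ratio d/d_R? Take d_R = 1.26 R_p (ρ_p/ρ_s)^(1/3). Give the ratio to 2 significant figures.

d_R = 1.26 × (7.0 × 10⁵ km) × (1400/2100)^(1/3) = 7.705 × 10⁵ km
d/d_R = (2.1 × 10⁶) / (7.705 × 10⁵) = 2.7
Since d/d_R > 1, the body is outside the Roche limit.

outside; d/d_R ≈ 2.7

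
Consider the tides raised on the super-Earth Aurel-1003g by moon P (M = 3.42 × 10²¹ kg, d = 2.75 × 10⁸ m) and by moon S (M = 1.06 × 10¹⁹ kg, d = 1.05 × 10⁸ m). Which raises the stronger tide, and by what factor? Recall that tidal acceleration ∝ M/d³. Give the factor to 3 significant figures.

The tide-raising term goes as M/d³ (the gradient of a 1/d² field).
Moon P: (3.42 × 10²¹) / (2.75 × 10⁸)³ = 1.644 × 10⁻⁴
Moon S: (1.06 × 10¹⁹) / (1.05 × 10⁸)³ = 9.157 × 10⁻⁶
Ratio (larger/smaller) = 18.0

Moon P, by a factor of ≈ 18.0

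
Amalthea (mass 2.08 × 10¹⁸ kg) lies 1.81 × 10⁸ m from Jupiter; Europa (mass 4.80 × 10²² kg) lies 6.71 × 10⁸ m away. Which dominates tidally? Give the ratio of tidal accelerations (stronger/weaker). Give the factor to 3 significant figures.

Europa, by a factor of ≈ 453

Tidal stretch scales as M/d³; compute that for each body.
Amalthea: (2.08 × 10¹⁸) / (1.81 × 10⁸)³ = 3.508 × 10⁻⁷
Europa: (4.80 × 10²²) / (6.71 × 10⁸)³ = 1.589 × 10⁻⁴
Ratio (larger/smaller) = 453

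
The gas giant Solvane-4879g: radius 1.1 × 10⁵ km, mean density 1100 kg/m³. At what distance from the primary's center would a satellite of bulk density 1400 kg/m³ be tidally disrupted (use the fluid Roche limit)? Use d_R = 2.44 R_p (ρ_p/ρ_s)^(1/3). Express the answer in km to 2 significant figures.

d_R = 2.44 × 1.1 × 10⁵ km × (1100/1400)^(1/3)
    = 2.5 × 10⁵ km

2.5 × 10⁵ km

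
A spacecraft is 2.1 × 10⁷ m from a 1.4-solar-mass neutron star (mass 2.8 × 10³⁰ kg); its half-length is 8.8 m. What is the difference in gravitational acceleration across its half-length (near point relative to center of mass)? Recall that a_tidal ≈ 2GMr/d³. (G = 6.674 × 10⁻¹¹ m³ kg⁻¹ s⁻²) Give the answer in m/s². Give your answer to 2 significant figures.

a_tidal = 2GMr/d³
        = 2 × (6.674 × 10⁻¹¹) × (2.8 × 10³⁰) × (8.8) / (2.1 × 10⁷)³
        = 3.6 × 10⁻¹ m/s²

3.6 × 10⁻¹ m/s²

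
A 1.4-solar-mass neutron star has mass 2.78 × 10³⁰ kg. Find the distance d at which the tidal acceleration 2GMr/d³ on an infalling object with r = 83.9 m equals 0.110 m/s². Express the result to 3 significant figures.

2GMr/d³ = a_tidal  ⇒  d = (2GMr / a_tidal)^(1/3)
d = (2 × 6.674×10⁻¹¹ × (2.78 × 10³⁰) × (83.9) / (0.110))^(1/3)
  = 6.57 × 10⁷ m

6.57 × 10⁷ m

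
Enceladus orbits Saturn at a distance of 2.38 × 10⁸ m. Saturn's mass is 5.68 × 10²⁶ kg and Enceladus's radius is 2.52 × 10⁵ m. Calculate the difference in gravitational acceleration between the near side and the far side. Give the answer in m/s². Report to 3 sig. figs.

2.83 × 10⁻³ m/s²

Δg = 4GMr/d³
   = 4 × (6.674 × 10⁻¹¹) × (5.68 × 10²⁶) × (2.52 × 10⁵) / (2.38 × 10⁸)³
   = 2.83 × 10⁻³ m/s²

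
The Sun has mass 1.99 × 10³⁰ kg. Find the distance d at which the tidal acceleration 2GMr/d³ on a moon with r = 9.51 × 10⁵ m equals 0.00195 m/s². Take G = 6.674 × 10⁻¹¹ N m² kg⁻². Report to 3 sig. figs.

5.06 × 10⁹ m

2GMr/d³ = a_tidal  ⇒  d = (2GMr / a_tidal)^(1/3)
d = (2 × 6.674×10⁻¹¹ × (1.99 × 10³⁰) × (9.51 × 10⁵) / (0.00195))^(1/3)
  = 5.06 × 10⁹ m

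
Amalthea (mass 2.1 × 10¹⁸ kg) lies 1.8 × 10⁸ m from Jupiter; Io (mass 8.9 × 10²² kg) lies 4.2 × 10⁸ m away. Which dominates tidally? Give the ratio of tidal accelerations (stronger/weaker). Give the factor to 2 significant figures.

Io, by a factor of ≈ 3300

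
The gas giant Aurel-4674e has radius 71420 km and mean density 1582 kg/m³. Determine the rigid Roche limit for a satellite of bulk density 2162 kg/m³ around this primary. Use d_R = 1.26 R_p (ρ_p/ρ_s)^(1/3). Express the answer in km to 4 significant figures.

81090 km

d_R = 1.26 × 71420 km × (1582/2162)^(1/3)
    = 81090 km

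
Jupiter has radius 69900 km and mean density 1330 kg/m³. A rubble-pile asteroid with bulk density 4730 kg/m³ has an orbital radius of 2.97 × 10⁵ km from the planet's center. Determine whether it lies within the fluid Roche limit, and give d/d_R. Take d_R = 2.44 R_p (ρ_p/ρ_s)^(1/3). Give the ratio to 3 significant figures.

d_R = 2.44 × (69900 km) × (1330/4730)^(1/3) = 1.117 × 10⁵ km
d/d_R = (2.97 × 10⁵) / (1.117 × 10⁵) = 2.66
Since d/d_R > 1, the body is outside the Roche limit.

outside; d/d_R ≈ 2.66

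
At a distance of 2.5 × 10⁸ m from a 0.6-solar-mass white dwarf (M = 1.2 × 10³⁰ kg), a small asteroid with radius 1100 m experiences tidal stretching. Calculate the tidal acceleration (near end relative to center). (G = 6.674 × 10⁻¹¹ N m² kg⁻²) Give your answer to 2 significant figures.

1.1 × 10⁻² m/s²

Δa = 2GMr/d³
   = 2 × (6.674 × 10⁻¹¹) × (1.2 × 10³⁰) × (1100) / (2.5 × 10⁸)³
   = 1.1 × 10⁻² m/s²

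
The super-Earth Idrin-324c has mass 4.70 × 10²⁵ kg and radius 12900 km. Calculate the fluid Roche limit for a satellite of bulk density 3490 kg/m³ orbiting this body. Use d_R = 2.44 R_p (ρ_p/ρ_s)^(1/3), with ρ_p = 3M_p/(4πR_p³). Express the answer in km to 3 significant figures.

ρ_p = 3M_p/(4πR_p³) = 3 × (4.70 × 10²⁵) / (4π × (1.29 × 10⁷ m)³) = 5230 kg/m³
d_R = 2.44 × 12900 km × (5230/3490)^(1/3)
    = 36000 km

36000 km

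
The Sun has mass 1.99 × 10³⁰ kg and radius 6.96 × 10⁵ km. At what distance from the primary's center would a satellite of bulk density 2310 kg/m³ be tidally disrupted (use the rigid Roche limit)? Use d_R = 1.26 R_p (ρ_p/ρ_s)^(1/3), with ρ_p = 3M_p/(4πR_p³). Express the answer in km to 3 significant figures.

ρ_p = 3M_p/(4πR_p³) = 3 × (1.99 × 10³⁰) / (4π × (6.96 × 10⁸ m)³) = 1410 kg/m³
d_R = 1.26 × 6.96 × 10⁵ km × (1410/2310)^(1/3)
    = 7.44 × 10⁵ km

7.44 × 10⁵ km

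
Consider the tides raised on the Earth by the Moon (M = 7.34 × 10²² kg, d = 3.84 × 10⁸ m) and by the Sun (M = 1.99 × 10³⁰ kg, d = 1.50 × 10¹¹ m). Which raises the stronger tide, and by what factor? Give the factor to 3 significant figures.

The Moon, by a factor of ≈ 2.20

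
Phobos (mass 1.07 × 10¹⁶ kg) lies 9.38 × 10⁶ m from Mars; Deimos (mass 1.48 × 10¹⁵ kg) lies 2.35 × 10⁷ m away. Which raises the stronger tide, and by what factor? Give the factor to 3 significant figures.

Phobos, by a factor of ≈ 114

Tidal stretch scales as M/d³; compute that for each body.
Phobos: (1.07 × 10¹⁶) / (9.38 × 10⁶)³ = 1.297 × 10⁻⁵
Deimos: (1.48 × 10¹⁵) / (2.35 × 10⁷)³ = 1.140 × 10⁻⁷
Ratio (larger/smaller) = 114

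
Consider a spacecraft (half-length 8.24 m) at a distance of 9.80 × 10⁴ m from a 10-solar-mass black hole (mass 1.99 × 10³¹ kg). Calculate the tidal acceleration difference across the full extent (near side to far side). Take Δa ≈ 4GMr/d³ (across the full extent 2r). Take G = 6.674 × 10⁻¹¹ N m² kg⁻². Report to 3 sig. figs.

a_tidal = 4GMr/d³
        = 4 × (6.674 × 10⁻¹¹) × (1.99 × 10³¹) × (8.24) / (9.80 × 10⁴)³
        = 4.65 × 10⁷ m/s²

4.65 × 10⁷ m/s²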